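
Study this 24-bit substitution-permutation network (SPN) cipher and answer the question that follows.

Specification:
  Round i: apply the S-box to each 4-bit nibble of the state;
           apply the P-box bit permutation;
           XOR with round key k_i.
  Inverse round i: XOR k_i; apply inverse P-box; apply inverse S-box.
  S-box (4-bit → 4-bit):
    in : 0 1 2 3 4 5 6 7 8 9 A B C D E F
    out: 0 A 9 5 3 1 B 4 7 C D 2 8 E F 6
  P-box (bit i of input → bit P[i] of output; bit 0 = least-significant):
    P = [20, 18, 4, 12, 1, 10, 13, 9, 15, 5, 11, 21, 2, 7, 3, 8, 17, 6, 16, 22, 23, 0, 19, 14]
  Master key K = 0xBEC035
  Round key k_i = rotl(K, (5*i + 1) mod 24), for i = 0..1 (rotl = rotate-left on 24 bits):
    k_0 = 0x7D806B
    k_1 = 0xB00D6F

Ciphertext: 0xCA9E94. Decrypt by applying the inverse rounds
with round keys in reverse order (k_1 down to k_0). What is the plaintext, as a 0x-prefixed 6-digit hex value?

s_0 = ciphertext = 0xCA9E94
s_1 = InvRound(s_0, k_1) = 0xF6D62A
s_2 = InvRound(s_1, k_0) = 0xE8001C

0xE8001C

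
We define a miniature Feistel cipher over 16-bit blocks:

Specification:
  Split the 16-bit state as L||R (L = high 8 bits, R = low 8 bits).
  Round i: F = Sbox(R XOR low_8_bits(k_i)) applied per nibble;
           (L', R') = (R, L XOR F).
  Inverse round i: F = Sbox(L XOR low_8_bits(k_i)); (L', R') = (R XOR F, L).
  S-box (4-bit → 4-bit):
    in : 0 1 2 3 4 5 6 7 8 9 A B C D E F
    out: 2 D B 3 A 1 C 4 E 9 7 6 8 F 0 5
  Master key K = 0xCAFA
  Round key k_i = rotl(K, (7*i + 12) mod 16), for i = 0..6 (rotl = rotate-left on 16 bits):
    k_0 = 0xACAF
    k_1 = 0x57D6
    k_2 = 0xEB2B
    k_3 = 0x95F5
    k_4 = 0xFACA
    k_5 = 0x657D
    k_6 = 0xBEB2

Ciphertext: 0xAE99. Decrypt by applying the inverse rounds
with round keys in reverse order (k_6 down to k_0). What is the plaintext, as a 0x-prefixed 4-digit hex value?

s_0 = ciphertext = 0xAE99
s_1 = InvRound(s_0, k_6) = 0x41AE
s_2 = InvRound(s_1, k_5) = 0x9641
s_3 = InvRound(s_2, k_4) = 0x5996
s_4 = InvRound(s_3, k_3) = 0xEE59
s_5 = InvRound(s_4, k_2) = 0xD8EE
s_6 = InvRound(s_5, k_1) = 0xCED8
s_7 = InvRound(s_6, k_0) = 0x15CE

0x15CE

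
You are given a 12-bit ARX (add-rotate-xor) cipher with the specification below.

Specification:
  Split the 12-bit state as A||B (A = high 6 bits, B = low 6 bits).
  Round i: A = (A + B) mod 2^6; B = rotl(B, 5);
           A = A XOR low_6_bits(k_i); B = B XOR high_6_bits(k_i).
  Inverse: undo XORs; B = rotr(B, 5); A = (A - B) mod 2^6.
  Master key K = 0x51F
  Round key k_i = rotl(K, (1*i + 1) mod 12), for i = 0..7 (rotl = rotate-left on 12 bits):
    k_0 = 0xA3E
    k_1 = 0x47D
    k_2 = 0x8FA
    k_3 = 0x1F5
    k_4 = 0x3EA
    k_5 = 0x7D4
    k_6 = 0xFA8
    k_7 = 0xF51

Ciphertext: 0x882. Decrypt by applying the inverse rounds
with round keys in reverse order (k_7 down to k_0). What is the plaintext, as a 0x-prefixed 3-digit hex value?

0x143

s_0 = ciphertext = 0x882
s_1 = InvRound(s_0, k_7) = 0xD3F
s_2 = InvRound(s_1, k_6) = 0x682
s_3 = InvRound(s_2, k_5) = 0x53A
s_4 = InvRound(s_3, k_4) = 0x4EB
s_5 = InvRound(s_4, k_3) = 0x359
s_6 = InvRound(s_5, k_2) = 0x0B5
s_7 = InvRound(s_6, k_1) = 0xD89
s_8 = InvRound(s_7, k_0) = 0x143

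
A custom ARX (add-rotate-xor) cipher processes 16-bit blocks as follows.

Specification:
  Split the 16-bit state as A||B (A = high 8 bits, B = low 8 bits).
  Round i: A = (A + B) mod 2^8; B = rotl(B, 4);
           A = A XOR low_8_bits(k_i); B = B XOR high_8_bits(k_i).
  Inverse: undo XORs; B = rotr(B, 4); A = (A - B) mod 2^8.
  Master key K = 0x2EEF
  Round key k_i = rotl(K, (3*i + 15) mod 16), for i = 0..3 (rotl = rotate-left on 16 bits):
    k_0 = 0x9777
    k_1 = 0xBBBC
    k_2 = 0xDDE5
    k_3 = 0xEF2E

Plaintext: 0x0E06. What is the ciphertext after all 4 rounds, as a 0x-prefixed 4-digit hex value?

0xCEF6

s_0 = plaintext = 0x0E06
s_1 = Round(s_0, k_0) = 0x63F7
s_2 = Round(s_1, k_1) = 0xE6C4
s_3 = Round(s_2, k_2) = 0x4F91
s_4 = Round(s_3, k_3) = 0xCEF6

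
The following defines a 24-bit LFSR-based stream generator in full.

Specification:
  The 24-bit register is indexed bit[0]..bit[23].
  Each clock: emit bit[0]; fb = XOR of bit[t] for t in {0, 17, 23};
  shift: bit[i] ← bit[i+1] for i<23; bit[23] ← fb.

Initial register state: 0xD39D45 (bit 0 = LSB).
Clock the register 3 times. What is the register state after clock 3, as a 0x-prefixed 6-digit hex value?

0x7A73A8

reg_0 = 0xD39D45
clock 1: out=1, reg = 0xE9CEA2
clock 2: out=0, reg = 0xF4E751
clock 3: out=1, reg = 0x7A73A8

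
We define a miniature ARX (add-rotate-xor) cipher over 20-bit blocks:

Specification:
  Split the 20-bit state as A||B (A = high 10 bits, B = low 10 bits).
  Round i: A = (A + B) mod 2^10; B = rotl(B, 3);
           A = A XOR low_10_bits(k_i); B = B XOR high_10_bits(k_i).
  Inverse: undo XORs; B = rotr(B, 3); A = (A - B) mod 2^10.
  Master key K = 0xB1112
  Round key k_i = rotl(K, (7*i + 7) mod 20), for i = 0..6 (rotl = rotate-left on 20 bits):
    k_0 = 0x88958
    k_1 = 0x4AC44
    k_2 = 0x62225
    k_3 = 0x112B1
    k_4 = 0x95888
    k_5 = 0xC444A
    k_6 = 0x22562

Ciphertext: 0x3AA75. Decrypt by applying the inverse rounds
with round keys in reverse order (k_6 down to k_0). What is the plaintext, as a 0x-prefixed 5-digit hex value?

0xFC31A

s_0 = ciphertext = 0x3AA75
s_1 = InvRound(s_0, k_6) = 0xCA65F
s_2 = InvRound(s_1, k_5) = 0x0EB29
s_3 = InvRound(s_2, k_4) = 0x40FAF
s_4 = InvRound(s_3, k_3) = 0x6D5FD
s_5 = InvRound(s_4, k_2) = 0x40A8E
s_6 = InvRound(s_5, k_1) = 0x94AF4
s_7 = InvRound(s_6, k_0) = 0xFC31A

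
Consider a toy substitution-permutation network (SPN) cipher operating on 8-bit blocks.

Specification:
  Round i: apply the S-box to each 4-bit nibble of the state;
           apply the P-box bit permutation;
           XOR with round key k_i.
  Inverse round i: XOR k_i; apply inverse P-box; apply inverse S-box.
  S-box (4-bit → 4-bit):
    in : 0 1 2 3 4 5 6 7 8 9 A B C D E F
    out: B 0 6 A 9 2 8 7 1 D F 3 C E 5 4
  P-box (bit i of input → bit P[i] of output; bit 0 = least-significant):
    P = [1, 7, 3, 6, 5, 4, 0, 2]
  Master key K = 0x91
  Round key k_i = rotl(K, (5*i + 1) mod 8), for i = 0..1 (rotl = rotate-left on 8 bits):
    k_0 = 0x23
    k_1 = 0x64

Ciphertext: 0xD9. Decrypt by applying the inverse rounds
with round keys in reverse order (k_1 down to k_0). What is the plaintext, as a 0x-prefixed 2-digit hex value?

0xF5

s_0 = ciphertext = 0xD9
s_1 = InvRound(s_0, k_1) = 0xA2
s_2 = InvRound(s_1, k_0) = 0xF5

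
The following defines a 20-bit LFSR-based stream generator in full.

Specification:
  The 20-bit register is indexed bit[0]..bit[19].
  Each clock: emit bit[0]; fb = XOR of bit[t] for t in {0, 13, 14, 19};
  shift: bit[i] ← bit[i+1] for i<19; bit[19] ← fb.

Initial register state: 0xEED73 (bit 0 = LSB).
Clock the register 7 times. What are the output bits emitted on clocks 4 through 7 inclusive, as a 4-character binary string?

reg_0 = 0xEED73
clock 1: out=1, reg = 0x776B9
clock 2: out=1, reg = 0xBBB5C
clock 3: out=0, reg = 0x5DDAE
clock 4: out=0, reg = 0xAEED7
clock 5: out=1, reg = 0x5776B
clock 6: out=1, reg = 0xABBB5
clock 7: out=1, reg = 0xD5DDA

0111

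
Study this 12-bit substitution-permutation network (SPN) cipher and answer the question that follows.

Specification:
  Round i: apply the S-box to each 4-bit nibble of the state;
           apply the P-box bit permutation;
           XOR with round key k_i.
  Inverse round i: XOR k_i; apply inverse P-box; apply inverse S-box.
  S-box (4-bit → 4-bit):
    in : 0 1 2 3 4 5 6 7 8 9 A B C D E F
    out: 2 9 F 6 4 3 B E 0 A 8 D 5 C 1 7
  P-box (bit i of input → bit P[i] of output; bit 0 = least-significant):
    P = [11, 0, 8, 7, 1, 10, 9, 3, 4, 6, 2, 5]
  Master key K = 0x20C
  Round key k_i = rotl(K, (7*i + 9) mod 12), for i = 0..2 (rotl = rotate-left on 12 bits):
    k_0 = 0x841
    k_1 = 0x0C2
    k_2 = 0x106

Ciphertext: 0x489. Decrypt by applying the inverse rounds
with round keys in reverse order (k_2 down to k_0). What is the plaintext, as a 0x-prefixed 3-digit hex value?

s_0 = ciphertext = 0x489
s_1 = InvRound(s_0, k_2) = 0x467
s_2 = InvRound(s_1, k_1) = 0xD09
s_3 = InvRound(s_2, k_0) = 0x094

0x094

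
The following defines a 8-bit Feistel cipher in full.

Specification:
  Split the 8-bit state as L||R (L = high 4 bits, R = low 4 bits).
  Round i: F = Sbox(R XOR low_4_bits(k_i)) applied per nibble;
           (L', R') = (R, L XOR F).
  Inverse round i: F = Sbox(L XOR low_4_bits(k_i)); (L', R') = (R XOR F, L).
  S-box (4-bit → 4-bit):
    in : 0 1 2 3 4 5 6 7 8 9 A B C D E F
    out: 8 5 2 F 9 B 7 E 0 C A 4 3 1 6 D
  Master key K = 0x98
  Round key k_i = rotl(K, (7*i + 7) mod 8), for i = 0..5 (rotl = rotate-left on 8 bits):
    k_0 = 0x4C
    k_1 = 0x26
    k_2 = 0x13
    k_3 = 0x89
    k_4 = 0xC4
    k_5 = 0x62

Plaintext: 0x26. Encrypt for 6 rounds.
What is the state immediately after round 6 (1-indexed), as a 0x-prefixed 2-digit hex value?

s_0 = plaintext = 0x26
s_1 = Round(s_0, k_0) = 0x68
s_2 = Round(s_1, k_1) = 0x80
s_3 = Round(s_2, k_2) = 0x07
s_4 = Round(s_3, k_3) = 0x76
s_5 = Round(s_4, k_4) = 0x65
s_6 = Round(s_5, k_5) = 0x58

0x58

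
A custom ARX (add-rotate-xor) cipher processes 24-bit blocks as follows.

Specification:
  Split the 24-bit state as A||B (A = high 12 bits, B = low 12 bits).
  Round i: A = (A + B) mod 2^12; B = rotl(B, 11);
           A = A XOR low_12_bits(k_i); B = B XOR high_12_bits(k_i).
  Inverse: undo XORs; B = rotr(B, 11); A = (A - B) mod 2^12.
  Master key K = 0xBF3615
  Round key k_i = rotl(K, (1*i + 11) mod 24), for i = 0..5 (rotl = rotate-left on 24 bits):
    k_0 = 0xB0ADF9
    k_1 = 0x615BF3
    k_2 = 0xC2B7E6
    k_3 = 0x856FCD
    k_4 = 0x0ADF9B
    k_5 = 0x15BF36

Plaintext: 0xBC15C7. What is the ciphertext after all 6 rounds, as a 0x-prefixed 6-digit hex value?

0x3D8573

s_0 = plaintext = 0xBC15C7
s_1 = Round(s_0, k_0) = 0xC711E9
s_2 = Round(s_1, k_1) = 0x5A9EE1
s_3 = Round(s_2, k_2) = 0x36C35B
s_4 = Round(s_3, k_3) = 0x90A1FB
s_5 = Round(s_4, k_4) = 0x49E850
s_6 = Round(s_5, k_5) = 0x3D8573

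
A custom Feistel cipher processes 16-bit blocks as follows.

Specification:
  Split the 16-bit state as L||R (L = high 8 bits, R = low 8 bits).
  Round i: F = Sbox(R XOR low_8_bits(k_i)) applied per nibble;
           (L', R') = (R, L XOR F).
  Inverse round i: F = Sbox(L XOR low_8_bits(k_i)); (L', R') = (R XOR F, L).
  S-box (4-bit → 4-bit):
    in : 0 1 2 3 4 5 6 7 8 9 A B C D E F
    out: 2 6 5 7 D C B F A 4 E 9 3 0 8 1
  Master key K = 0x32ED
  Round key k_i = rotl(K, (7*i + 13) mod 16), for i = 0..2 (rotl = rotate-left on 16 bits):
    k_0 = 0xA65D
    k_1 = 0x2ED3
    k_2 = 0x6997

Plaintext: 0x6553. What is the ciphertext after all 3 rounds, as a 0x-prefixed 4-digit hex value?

s_0 = plaintext = 0x6553
s_1 = Round(s_0, k_0) = 0x534D
s_2 = Round(s_1, k_1) = 0x4D1B
s_3 = Round(s_2, k_2) = 0x1BEE

0x1BEE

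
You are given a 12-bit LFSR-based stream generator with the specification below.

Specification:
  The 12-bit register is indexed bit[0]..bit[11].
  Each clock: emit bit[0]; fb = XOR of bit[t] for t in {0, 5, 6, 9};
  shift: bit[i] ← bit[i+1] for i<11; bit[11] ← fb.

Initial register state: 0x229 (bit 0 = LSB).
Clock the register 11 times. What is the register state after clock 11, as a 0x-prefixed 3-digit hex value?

reg_0 = 0x229
clock 1: out=1, reg = 0x914
clock 2: out=0, reg = 0x48A
clock 3: out=0, reg = 0x245
clock 4: out=1, reg = 0x922
clock 5: out=0, reg = 0xC91
clock 6: out=1, reg = 0xE48
clock 7: out=0, reg = 0x724
clock 8: out=0, reg = 0x392
clock 9: out=0, reg = 0x9C9
clock 10: out=1, reg = 0x4E4
clock 11: out=0, reg = 0x272

0x272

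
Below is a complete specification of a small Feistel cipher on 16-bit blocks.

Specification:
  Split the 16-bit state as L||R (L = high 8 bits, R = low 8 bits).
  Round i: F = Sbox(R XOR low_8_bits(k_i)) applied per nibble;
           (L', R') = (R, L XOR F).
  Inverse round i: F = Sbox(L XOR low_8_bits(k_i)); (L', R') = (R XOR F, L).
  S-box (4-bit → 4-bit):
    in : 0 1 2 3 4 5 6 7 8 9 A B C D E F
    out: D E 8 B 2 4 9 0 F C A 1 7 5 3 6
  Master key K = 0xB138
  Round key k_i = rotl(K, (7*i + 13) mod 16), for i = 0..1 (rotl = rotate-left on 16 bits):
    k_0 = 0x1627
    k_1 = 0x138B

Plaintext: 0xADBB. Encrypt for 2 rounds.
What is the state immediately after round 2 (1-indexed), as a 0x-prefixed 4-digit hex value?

s_0 = plaintext = 0xADBB
s_1 = Round(s_0, k_0) = 0xBB6A
s_2 = Round(s_1, k_1) = 0x6A85

0x6A85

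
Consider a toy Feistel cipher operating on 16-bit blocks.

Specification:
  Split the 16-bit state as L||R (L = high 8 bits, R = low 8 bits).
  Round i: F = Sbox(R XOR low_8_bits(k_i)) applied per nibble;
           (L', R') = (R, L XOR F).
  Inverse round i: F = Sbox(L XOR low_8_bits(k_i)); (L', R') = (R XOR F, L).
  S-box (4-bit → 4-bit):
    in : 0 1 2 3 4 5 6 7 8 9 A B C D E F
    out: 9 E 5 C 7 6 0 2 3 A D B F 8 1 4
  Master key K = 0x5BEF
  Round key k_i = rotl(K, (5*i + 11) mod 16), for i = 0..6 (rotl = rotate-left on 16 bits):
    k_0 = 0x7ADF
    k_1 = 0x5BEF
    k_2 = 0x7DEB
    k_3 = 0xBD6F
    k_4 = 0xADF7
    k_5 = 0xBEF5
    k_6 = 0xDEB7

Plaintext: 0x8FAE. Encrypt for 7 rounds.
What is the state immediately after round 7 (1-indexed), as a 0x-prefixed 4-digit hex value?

s_0 = plaintext = 0x8FAE
s_1 = Round(s_0, k_0) = 0xAEA1
s_2 = Round(s_1, k_1) = 0xA1DF
s_3 = Round(s_2, k_2) = 0xDF66
s_4 = Round(s_3, k_3) = 0x6645
s_5 = Round(s_4, k_4) = 0x45D3
s_6 = Round(s_5, k_5) = 0xD315
s_7 = Round(s_6, k_6) = 0x1506

0x1506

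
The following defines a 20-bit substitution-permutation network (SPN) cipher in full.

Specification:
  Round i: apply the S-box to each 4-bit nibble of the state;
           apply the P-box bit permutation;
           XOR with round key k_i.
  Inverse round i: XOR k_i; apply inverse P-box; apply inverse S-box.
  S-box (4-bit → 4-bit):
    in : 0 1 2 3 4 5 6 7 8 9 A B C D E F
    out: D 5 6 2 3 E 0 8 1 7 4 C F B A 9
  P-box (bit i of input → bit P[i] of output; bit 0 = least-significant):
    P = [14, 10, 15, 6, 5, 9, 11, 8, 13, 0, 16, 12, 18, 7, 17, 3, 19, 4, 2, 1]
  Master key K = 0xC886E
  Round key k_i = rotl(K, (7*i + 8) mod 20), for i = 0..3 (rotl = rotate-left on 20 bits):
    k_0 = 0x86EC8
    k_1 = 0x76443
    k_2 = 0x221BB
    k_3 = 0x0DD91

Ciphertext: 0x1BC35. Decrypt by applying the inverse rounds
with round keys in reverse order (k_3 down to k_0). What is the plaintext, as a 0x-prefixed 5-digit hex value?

s_0 = ciphertext = 0x1BC35
s_1 = InvRound(s_0, k_3) = 0xA31F8
s_2 = InvRound(s_1, k_2) = 0xF6E67
s_3 = InvRound(s_2, k_1) = 0x16696
s_4 = InvRound(s_3, k_0) = 0xC7AA7

0xC7AA7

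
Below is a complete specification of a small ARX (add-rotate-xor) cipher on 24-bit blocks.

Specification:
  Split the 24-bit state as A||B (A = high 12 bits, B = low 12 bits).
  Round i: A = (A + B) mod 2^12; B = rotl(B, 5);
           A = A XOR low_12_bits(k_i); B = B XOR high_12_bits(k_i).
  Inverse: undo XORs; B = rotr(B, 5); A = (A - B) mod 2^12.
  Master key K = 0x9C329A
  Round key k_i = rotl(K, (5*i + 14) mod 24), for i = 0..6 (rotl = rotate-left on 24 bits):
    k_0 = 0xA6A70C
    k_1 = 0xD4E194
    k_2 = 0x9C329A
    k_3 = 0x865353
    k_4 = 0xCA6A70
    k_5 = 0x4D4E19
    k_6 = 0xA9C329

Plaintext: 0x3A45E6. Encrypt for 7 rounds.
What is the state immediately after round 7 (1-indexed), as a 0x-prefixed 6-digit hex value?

0x3D494B

s_0 = plaintext = 0x3A45E6
s_1 = Round(s_0, k_0) = 0xE866A1
s_2 = Round(s_1, k_1) = 0x4B3963
s_3 = Round(s_2, k_2) = 0xC8C5B1
s_4 = Round(s_3, k_3) = 0x16EE4E
s_5 = Round(s_4, k_4) = 0x5CC57A
s_6 = Round(s_5, k_5) = 0x55FB9E
s_7 = Round(s_6, k_6) = 0x3D494B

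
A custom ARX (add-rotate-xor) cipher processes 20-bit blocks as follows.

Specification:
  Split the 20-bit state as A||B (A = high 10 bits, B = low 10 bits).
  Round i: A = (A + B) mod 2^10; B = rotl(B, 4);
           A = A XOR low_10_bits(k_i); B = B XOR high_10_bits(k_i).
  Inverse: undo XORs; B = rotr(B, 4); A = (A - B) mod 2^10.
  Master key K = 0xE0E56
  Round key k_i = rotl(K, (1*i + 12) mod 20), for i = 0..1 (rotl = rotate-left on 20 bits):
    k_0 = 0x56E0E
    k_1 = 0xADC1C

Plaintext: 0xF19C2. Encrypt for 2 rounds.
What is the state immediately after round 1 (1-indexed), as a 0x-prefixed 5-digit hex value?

s_0 = plaintext = 0xF19C2
s_1 = Round(s_0, k_0) = 0xE197C
s_2 = Round(s_1, k_1) = 0x47972

0xE197C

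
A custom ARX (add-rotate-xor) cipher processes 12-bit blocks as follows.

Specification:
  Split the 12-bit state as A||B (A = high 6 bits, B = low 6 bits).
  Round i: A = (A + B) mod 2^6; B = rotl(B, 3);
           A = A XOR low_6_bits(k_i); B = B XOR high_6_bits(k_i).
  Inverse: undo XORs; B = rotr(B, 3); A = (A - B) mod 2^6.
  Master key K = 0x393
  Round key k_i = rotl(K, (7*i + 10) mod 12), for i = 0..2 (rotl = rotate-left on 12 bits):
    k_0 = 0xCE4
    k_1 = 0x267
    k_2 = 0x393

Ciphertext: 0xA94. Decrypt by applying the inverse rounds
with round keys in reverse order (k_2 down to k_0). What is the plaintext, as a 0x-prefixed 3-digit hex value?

0x184

s_0 = ciphertext = 0xA94
s_1 = InvRound(s_0, k_2) = 0x993
s_2 = InvRound(s_1, k_1) = 0xB93
s_3 = InvRound(s_2, k_0) = 0x184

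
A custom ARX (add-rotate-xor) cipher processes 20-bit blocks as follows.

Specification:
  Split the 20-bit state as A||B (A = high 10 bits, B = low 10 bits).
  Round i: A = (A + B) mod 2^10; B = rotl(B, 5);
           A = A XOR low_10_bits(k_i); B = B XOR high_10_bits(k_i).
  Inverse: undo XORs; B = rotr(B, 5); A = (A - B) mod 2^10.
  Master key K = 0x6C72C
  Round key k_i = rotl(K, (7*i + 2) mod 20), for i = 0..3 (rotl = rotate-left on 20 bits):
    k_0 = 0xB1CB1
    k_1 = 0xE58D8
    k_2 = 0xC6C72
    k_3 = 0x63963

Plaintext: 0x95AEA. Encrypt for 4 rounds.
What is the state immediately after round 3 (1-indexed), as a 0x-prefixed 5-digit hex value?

0xA4657

s_0 = plaintext = 0x95AEA
s_1 = Round(s_0, k_0) = 0x7C790
s_2 = Round(s_1, k_1) = 0x5658A
s_3 = Round(s_2, k_2) = 0xA4657
s_4 = Round(s_3, k_3) = 0x62F7C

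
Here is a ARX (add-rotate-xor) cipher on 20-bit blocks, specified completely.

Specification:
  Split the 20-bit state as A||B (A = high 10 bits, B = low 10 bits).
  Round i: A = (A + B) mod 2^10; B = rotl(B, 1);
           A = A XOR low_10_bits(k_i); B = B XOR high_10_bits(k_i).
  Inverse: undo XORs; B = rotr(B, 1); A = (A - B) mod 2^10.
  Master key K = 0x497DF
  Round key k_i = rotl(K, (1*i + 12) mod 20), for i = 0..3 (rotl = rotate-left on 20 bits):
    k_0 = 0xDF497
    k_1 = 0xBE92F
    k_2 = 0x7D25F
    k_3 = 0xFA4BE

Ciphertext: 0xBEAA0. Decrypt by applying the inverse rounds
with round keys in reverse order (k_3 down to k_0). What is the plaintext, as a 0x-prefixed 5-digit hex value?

s_0 = ciphertext = 0xBEAA0
s_1 = InvRound(s_0, k_3) = 0xE82A4
s_2 = InvRound(s_1, k_2) = 0x15DA8
s_3 = InvRound(s_2, k_1) = 0xF3DA9
s_4 = InvRound(s_3, k_0) = 0x7B96A

0x7B96A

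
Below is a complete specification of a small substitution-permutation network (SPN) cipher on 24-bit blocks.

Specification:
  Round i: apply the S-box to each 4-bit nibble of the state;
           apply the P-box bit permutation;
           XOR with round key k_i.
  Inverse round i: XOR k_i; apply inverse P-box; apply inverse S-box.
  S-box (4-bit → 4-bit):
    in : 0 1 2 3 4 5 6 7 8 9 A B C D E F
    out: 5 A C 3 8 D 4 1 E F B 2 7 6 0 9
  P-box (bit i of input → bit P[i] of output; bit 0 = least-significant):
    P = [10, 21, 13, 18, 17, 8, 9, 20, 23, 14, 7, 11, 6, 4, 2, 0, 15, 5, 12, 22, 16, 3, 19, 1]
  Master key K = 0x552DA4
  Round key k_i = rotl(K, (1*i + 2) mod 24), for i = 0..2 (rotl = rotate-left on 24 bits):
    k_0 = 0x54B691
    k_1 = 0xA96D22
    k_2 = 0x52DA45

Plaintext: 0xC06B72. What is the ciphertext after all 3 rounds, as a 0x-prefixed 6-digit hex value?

s_0 = plaintext = 0xC06B72
s_1 = Round(s_0, k_0) = 0x5B469D
s_2 = Round(s_1, k_1) = 0x924E81
s_3 = Round(s_2, k_2) = 0x2FC94E

0x2FC94E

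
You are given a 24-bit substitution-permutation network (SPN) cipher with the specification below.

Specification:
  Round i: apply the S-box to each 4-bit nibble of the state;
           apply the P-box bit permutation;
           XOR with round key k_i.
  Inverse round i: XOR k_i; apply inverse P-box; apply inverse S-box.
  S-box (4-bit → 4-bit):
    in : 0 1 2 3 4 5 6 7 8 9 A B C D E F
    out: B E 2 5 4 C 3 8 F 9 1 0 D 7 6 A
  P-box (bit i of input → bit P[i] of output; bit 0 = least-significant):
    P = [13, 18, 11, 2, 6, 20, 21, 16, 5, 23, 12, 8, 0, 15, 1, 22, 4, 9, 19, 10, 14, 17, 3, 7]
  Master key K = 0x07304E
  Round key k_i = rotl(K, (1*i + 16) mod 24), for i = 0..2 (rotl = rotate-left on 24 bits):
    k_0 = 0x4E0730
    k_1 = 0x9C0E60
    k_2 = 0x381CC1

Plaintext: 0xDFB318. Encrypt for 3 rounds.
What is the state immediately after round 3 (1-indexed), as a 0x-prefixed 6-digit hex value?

0x0286B9

s_0 = plaintext = 0xDFB318
s_1 = Round(s_0, k_0) = 0x79791C
s_2 = Round(s_1, k_1) = 0xED23D4
s_3 = Round(s_2, k_2) = 0x0286B9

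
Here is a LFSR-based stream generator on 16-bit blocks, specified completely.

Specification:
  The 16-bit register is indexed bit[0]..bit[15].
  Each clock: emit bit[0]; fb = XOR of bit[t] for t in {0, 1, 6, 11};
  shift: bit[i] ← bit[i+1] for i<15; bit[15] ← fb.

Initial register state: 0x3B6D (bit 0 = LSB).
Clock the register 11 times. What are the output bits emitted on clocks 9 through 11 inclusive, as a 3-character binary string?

110

reg_0 = 0x3B6D
clock 1: out=1, reg = 0x9DB6
clock 2: out=0, reg = 0x4EDB
clock 3: out=1, reg = 0x276D
clock 4: out=1, reg = 0x13B6
clock 5: out=0, reg = 0x89DB
clock 6: out=1, reg = 0x44ED
clock 7: out=1, reg = 0x2276
clock 8: out=0, reg = 0x113B
clock 9: out=1, reg = 0x089D
clock 10: out=1, reg = 0x044E
clock 11: out=0, reg = 0x0227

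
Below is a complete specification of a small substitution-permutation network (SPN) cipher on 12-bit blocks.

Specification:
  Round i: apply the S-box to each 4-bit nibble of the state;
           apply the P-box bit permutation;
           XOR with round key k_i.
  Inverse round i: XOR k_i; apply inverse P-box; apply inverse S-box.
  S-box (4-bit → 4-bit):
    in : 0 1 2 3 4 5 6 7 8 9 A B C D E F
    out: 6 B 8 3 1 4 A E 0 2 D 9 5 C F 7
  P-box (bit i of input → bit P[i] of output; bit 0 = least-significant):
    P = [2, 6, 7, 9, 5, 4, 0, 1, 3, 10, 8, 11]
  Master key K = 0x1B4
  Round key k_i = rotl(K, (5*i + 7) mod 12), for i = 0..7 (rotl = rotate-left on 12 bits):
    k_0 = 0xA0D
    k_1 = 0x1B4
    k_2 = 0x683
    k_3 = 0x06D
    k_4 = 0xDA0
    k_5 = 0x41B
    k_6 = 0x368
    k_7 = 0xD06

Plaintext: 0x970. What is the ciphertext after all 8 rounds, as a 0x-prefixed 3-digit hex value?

0x45C

s_0 = plaintext = 0x970
s_1 = Round(s_0, k_0) = 0xEDE
s_2 = Round(s_1, k_1) = 0xE7B
s_3 = Round(s_2, k_2) = 0x99C
s_4 = Round(s_3, k_3) = 0x4F9
s_5 = Round(s_4, k_4) = 0xDD9
s_6 = Round(s_5, k_5) = 0xD58
s_7 = Round(s_6, k_6) = 0xA69
s_8 = Round(s_7, k_7) = 0x45C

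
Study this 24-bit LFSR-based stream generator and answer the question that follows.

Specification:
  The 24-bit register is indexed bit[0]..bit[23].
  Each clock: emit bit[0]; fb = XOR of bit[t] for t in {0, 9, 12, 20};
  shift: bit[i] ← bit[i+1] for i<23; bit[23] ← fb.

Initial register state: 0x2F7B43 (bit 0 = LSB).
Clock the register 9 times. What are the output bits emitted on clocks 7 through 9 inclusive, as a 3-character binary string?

101

reg_0 = 0x2F7B43
clock 1: out=1, reg = 0x97BDA1
clock 2: out=1, reg = 0xCBDED0
clock 3: out=0, reg = 0x65EF68
clock 4: out=0, reg = 0xB2F7B4
clock 5: out=0, reg = 0xD97BDA
clock 6: out=0, reg = 0xECBDED
clock 7: out=1, reg = 0x765EF6
clock 8: out=0, reg = 0xBB2F7B
clock 9: out=1, reg = 0xDD97BD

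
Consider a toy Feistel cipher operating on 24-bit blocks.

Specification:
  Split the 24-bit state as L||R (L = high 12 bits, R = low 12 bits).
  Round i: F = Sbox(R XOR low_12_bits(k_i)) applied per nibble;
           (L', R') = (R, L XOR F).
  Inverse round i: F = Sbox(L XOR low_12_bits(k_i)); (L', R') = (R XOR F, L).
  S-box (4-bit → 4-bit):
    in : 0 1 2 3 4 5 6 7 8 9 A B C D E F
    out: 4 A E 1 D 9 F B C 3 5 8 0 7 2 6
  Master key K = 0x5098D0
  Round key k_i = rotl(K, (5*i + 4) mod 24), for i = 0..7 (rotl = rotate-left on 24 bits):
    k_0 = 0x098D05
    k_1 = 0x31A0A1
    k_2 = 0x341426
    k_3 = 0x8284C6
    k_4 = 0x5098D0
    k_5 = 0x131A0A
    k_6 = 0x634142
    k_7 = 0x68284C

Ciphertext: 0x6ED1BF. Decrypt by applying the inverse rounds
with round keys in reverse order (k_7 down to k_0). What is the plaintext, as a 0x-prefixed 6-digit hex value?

s_0 = ciphertext = 0x6ED1BF
s_1 = InvRound(s_0, k_7) = 0x3E56ED
s_2 = InvRound(s_1, k_6) = 0x8B63E5
s_3 = InvRound(s_2, k_5) = 0xD658B6
s_4 = InvRound(s_3, k_4) = 0x13FD65
s_5 = InvRound(s_4, k_3) = 0x40613F
s_6 = InvRound(s_5, k_2) = 0x5DB406
s_7 = InvRound(s_6, k_1) = 0xDB35DB
s_8 = InvRound(s_7, k_0) = 0x154DB3

0x154DB3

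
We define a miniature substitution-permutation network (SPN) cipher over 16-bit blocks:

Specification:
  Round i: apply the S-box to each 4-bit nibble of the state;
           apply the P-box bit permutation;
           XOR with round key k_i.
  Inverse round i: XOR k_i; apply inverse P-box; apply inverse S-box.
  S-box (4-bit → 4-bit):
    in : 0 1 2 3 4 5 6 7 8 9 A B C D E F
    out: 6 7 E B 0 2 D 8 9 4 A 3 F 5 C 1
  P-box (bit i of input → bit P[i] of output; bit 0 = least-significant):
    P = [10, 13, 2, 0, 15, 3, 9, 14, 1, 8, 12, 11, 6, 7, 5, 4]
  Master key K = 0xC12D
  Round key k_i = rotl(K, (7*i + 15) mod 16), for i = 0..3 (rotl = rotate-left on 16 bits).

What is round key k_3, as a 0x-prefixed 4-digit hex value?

0x12DC

K = 0xC12D
k_0 = rotl(K, (7*0+15) mod 16) = rotl(K, 15) = 0xE096
k_1 = rotl(K, (7*1+15) mod 16) = rotl(K, 6) = 0x4B70
k_2 = rotl(K, (7*2+15) mod 16) = rotl(K, 13) = 0xB825
k_3 = rotl(K, (7*3+15) mod 16) = rotl(K, 4) = 0x12DC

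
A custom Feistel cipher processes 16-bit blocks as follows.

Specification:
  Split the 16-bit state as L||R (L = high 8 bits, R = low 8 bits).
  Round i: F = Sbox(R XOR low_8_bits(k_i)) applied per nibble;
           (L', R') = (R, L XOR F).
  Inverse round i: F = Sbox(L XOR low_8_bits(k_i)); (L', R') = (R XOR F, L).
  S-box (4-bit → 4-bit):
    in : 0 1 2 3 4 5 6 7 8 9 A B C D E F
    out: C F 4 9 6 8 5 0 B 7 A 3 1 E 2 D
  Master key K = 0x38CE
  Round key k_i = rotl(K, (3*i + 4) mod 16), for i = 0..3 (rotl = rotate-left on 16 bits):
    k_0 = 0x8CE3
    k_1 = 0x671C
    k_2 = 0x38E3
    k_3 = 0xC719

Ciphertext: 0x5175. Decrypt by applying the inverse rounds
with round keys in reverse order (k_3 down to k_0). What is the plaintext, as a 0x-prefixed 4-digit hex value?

s_0 = ciphertext = 0x5175
s_1 = InvRound(s_0, k_3) = 0x1E51
s_2 = InvRound(s_1, k_2) = 0x8F1E
s_3 = InvRound(s_2, k_1) = 0x678F
s_4 = InvRound(s_3, k_0) = 0x3967

0x3967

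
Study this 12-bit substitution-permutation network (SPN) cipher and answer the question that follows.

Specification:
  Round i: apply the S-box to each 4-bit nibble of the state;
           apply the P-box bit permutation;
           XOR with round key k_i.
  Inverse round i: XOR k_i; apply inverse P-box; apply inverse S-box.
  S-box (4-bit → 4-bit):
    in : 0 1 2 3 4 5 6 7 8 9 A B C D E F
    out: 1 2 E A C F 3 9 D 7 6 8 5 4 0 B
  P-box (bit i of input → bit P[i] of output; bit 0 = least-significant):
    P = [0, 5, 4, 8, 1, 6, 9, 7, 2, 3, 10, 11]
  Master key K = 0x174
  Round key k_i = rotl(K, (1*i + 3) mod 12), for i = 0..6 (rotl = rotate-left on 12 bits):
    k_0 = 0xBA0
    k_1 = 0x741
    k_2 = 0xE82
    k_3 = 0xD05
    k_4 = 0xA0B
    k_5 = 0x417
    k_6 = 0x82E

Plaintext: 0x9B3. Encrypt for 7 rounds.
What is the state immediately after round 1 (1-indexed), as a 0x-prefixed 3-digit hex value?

s_0 = plaintext = 0x9B3
s_1 = Round(s_0, k_0) = 0xE0C
s_2 = Round(s_1, k_1) = 0x752
s_3 = Round(s_2, k_2) = 0x574
s_4 = Round(s_3, k_3) = 0x09B
s_5 = Round(s_4, k_4) = 0x94D
s_6 = Round(s_5, k_5) = 0x28B
s_7 = Round(s_6, k_6) = 0x7A4

0xE0C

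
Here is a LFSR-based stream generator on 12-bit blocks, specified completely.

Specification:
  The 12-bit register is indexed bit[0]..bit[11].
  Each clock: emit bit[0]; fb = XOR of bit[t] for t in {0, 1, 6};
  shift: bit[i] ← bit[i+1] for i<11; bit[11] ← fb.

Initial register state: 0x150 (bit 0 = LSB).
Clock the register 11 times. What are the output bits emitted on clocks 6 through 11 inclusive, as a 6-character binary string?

reg_0 = 0x150
clock 1: out=0, reg = 0x8A8
clock 2: out=0, reg = 0x454
clock 3: out=0, reg = 0xA2A
clock 4: out=0, reg = 0xD15
clock 5: out=1, reg = 0xE8A
clock 6: out=0, reg = 0xF45
clock 7: out=1, reg = 0x7A2
clock 8: out=0, reg = 0xBD1
clock 9: out=1, reg = 0x5E8
clock 10: out=0, reg = 0xAF4
clock 11: out=0, reg = 0xD7A

010100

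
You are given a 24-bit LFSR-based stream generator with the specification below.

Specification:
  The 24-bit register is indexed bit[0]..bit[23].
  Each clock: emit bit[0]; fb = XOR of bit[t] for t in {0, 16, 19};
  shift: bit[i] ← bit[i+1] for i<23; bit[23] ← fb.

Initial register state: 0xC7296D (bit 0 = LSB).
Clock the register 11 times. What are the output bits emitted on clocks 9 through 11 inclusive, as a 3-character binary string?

100

reg_0 = 0xC7296D
clock 1: out=1, reg = 0x6394B6
clock 2: out=0, reg = 0xB1CA5B
clock 3: out=1, reg = 0x58E52D
clock 4: out=1, reg = 0x2C7296
clock 5: out=0, reg = 0x96394B
clock 6: out=1, reg = 0xCB1CA5
clock 7: out=1, reg = 0xE58E52
clock 8: out=0, reg = 0xF2C729
clock 9: out=1, reg = 0xF96394
clock 10: out=0, reg = 0x7CB1CA
clock 11: out=0, reg = 0xBE58E5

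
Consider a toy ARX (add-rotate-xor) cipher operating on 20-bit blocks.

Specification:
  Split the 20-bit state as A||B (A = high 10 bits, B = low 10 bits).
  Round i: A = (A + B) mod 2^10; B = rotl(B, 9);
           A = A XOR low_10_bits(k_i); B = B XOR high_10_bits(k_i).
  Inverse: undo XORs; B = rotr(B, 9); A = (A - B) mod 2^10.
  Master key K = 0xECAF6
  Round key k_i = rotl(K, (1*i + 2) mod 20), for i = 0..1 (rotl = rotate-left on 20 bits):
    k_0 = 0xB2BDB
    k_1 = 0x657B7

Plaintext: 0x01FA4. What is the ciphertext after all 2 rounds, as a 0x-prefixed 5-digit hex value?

s_0 = plaintext = 0x01FA4
s_1 = Round(s_0, k_0) = 0x1C318
s_2 = Round(s_1, k_1) = 0x0FC19

0x0FC19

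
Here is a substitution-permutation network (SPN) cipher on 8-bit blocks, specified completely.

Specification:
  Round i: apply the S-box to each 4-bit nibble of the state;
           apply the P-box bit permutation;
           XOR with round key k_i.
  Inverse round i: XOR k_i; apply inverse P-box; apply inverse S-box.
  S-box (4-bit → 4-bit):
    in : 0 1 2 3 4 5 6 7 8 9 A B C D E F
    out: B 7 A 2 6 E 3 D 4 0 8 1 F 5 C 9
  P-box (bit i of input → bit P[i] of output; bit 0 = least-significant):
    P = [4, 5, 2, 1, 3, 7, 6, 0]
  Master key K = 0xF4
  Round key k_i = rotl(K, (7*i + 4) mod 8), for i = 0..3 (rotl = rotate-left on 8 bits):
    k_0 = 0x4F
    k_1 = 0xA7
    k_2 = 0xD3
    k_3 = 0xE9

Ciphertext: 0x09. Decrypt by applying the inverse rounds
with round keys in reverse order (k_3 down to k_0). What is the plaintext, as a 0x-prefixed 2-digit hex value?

s_0 = ciphertext = 0x09
s_1 = InvRound(s_0, k_3) = 0x43
s_2 = InvRound(s_1, k_2) = 0x3B
s_3 = InvRound(s_2, k_1) = 0x6D
s_4 = InvRound(s_3, k_0) = 0x92

0x92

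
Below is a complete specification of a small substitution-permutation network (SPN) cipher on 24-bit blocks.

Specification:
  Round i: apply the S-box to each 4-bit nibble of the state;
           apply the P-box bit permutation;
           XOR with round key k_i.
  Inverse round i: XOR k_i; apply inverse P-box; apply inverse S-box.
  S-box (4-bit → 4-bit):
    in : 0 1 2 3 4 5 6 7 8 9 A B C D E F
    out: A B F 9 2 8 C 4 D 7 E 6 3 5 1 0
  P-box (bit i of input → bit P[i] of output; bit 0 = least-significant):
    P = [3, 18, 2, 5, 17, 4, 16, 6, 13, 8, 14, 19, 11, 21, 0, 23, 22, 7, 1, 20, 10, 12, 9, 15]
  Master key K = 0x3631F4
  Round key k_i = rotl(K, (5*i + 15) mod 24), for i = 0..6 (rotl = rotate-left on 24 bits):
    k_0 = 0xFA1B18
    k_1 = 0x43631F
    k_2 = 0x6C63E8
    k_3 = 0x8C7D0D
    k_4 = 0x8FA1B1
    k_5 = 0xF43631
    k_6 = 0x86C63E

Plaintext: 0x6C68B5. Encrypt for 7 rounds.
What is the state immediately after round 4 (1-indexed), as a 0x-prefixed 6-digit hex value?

s_0 = plaintext = 0x6C68B5
s_1 = Round(s_0, k_0) = 0x33F9A9
s_2 = Round(s_1, k_1) = 0x168643
s_3 = Round(s_2, k_2) = 0xF4BFD3
s_4 = Round(s_3, k_3) = 0xAF7DA4
s_5 = Round(s_4, k_4) = 0x8A53E0
s_6 = Round(s_5, k_5) = 0x6A9093
s_7 = Round(s_6, k_6) = 0xBD4D85

0xAF7DA4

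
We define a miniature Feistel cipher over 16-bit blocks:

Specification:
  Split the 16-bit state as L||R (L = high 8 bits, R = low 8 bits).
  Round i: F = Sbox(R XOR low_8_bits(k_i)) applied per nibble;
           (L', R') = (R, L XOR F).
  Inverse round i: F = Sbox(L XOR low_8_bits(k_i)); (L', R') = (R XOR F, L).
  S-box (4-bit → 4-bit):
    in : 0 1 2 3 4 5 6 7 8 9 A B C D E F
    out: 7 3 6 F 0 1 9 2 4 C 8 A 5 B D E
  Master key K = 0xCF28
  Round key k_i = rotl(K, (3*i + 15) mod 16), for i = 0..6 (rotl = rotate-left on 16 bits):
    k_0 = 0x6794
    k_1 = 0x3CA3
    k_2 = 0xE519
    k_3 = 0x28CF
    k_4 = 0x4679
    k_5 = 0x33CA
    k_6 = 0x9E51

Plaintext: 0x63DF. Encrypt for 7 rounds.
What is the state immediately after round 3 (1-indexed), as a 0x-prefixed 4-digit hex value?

0x87A4

s_0 = plaintext = 0x63DF
s_1 = Round(s_0, k_0) = 0xDF69
s_2 = Round(s_1, k_1) = 0x6987
s_3 = Round(s_2, k_2) = 0x87A4
s_4 = Round(s_3, k_3) = 0xA41D
s_5 = Round(s_4, k_4) = 0x1D34
s_6 = Round(s_5, k_5) = 0x34F0
s_7 = Round(s_6, k_6) = 0xF0B7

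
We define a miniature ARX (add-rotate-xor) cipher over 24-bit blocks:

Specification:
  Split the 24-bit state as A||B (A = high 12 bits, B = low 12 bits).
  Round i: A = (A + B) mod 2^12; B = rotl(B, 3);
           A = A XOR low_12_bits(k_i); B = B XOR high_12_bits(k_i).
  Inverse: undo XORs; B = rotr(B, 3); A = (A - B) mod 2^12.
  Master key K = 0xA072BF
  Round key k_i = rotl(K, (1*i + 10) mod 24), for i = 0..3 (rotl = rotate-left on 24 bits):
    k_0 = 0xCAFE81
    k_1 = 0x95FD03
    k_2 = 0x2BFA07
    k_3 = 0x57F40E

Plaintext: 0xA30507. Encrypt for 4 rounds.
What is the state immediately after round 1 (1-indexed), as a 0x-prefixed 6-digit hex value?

0x1B6495

s_0 = plaintext = 0xA30507
s_1 = Round(s_0, k_0) = 0x1B6495
s_2 = Round(s_1, k_1) = 0xB48DF5
s_3 = Round(s_2, k_2) = 0x33AD11
s_4 = Round(s_3, k_3) = 0x445DF1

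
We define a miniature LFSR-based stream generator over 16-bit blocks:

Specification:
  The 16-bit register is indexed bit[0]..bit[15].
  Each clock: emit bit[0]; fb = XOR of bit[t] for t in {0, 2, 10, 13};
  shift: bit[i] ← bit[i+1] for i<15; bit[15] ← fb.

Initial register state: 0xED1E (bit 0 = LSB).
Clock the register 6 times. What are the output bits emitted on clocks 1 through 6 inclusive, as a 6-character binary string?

011110

reg_0 = 0xED1E
clock 1: out=0, reg = 0xF68F
clock 2: out=1, reg = 0x7B47
clock 3: out=1, reg = 0xBDA3
clock 4: out=1, reg = 0xDED1
clock 5: out=1, reg = 0x6F68
clock 6: out=0, reg = 0x37B4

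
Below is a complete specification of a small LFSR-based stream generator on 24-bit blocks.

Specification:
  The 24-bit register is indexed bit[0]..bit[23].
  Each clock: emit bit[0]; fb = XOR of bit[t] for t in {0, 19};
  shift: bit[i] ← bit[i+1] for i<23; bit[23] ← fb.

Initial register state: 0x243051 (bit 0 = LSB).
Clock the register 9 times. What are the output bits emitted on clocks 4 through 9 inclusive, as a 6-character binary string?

010100

reg_0 = 0x243051
clock 1: out=1, reg = 0x921828
clock 2: out=0, reg = 0x490C14
clock 3: out=0, reg = 0xA4860A
clock 4: out=0, reg = 0x524305
clock 5: out=1, reg = 0xA92182
clock 6: out=0, reg = 0xD490C1
clock 7: out=1, reg = 0xEA4860
clock 8: out=0, reg = 0xF52430
clock 9: out=0, reg = 0x7A9218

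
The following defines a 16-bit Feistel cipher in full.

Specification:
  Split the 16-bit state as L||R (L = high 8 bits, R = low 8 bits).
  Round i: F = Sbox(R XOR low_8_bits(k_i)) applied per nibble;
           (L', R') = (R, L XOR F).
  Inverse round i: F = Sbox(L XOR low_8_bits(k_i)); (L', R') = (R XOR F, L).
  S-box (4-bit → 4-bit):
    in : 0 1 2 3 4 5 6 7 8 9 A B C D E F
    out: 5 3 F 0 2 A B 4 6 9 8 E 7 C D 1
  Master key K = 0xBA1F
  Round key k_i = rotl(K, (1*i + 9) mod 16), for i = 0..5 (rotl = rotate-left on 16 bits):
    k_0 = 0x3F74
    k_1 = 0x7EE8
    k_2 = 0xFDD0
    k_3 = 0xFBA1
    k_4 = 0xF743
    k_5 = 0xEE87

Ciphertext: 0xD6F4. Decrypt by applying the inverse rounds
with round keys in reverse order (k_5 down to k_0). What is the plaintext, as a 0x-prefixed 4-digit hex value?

s_0 = ciphertext = 0xD6F4
s_1 = InvRound(s_0, k_5) = 0x57D6
s_2 = InvRound(s_1, k_4) = 0xE457
s_3 = InvRound(s_2, k_3) = 0x7DE4
s_4 = InvRound(s_3, k_2) = 0x687D
s_5 = InvRound(s_4, k_1) = 0x1868
s_6 = InvRound(s_5, k_0) = 0xDF18

0xDF18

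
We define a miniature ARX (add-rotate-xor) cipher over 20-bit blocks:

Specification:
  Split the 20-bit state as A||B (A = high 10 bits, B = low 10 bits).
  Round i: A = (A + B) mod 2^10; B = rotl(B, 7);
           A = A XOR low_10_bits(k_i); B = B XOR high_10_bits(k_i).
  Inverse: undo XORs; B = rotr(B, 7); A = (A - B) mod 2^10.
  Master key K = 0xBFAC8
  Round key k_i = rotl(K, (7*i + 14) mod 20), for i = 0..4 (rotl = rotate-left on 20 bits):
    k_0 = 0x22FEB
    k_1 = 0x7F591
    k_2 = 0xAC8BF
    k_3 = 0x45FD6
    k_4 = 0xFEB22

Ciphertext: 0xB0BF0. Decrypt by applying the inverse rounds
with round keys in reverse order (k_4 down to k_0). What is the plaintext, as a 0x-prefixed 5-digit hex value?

s_0 = ciphertext = 0xB0BF0
s_1 = InvRound(s_0, k_4) = 0x64050
s_2 = InvRound(s_1, k_3) = 0x0323A
s_3 = InvRound(s_2, k_2) = 0x1C841
s_4 = InvRound(s_3, k_1) = 0x001E3
s_5 = InvRound(s_4, k_0) = 0x2A742

0x2A742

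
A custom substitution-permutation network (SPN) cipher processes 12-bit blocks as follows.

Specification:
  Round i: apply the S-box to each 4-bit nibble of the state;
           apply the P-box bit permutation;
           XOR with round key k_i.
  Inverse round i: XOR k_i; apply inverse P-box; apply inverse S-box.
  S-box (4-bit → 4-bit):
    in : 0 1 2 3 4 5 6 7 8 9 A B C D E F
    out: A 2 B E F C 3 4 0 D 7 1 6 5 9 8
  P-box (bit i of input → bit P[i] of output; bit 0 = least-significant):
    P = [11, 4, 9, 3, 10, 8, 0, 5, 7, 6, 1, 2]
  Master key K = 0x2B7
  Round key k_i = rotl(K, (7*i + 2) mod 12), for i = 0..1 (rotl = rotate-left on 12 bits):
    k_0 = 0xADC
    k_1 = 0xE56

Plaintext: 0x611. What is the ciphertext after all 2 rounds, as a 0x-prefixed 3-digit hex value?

s_0 = plaintext = 0x611
s_1 = Round(s_0, k_0) = 0xB0C
s_2 = Round(s_1, k_1) = 0xDE6

0xDE6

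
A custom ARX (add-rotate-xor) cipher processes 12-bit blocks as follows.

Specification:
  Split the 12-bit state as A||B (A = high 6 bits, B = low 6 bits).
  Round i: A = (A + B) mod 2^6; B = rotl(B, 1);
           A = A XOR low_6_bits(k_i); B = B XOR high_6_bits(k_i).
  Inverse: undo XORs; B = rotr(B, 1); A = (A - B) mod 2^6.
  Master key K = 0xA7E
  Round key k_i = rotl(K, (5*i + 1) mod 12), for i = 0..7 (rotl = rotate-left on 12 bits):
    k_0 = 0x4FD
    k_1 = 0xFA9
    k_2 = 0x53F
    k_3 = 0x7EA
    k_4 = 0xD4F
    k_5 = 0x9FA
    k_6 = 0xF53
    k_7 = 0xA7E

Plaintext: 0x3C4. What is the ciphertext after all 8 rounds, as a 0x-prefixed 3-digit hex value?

s_0 = plaintext = 0x3C4
s_1 = Round(s_0, k_0) = 0xB9B
s_2 = Round(s_1, k_1) = 0x808
s_3 = Round(s_2, k_2) = 0x5C4
s_4 = Round(s_3, k_3) = 0xC57
s_5 = Round(s_4, k_4) = 0x1DB
s_6 = Round(s_5, k_5) = 0x611
s_7 = Round(s_6, k_6) = 0xE9F
s_8 = Round(s_7, k_7) = 0x9D7

0x9D7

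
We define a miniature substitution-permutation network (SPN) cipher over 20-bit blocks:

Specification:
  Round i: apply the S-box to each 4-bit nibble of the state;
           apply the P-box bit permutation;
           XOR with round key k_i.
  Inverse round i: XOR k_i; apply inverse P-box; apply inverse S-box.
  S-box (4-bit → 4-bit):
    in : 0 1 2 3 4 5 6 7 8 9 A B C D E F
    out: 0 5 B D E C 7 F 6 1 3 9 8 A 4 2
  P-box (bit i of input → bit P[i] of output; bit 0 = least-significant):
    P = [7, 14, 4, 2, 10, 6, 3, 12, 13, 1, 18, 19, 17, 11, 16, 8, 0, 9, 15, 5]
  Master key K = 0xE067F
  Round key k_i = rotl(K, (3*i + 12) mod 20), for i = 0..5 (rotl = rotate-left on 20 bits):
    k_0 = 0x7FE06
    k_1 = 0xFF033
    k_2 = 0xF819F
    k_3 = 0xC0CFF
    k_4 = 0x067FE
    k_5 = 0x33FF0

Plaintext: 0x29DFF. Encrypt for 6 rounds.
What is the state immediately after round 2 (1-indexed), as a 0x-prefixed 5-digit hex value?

s_0 = plaintext = 0x29DFF
s_1 = Round(s_0, k_0) = 0xDBC65
s_2 = Round(s_1, k_1) = 0x5F74F
s_3 = Round(s_2, k_2) = 0x379F5
s_4 = Round(s_3, k_3) = 0xFA58A
s_5 = Round(s_4, k_4) = 0xE2D36
s_6 = Round(s_5, k_5) = 0x9E26A

0x5F74F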